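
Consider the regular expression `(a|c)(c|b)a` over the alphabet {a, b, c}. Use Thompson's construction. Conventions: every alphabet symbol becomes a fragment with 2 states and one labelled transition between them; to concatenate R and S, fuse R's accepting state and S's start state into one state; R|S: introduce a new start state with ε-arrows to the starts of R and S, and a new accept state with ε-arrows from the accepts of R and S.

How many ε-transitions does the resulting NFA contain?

8

Bottom-up over the parse tree:
Each of the 5 symbol leaves contributes 0 ε-transitions.
  a|c — 4 ε-transitions
  c|b — 4 ε-transitions
  (a|c)(c|b)a — 8 ε-transitions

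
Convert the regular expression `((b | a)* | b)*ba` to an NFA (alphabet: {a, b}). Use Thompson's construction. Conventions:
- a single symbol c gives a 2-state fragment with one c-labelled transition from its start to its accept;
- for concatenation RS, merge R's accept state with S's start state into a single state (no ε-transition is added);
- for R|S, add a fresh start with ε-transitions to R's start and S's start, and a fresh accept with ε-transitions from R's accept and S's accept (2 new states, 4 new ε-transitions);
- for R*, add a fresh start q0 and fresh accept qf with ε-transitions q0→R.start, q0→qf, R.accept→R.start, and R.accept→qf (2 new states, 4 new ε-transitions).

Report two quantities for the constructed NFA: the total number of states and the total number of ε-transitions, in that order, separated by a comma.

Building bottom-up:
Each of the 5 symbol leaves contributes 2 states and 0 ε-transitions.
  b | a = 6 states, 4 ε-transitions
  (b | a)* = 8 states, 8 ε-transitions
  (b | a)* | b = 12 states, 12 ε-transitions
  ((b | a)* | b)* = 14 states, 16 ε-transitions
  ((b | a)* | b)*ba = 16 states, 16 ε-transitions

16, 16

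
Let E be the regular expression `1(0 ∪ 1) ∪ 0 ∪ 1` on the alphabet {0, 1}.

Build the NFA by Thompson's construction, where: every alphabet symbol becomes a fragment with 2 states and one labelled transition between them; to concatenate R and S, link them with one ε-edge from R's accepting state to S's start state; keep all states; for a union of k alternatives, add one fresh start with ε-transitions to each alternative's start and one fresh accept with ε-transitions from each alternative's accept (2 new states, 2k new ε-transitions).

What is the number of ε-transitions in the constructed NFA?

11

Bottom-up over the parse tree:
Each of the 5 symbol leaves contributes 0 ε-transitions.
  0 ∪ 1 → 4 ε-transitions
  1(0 ∪ 1) → 5 ε-transitions
  1(0 ∪ 1) ∪ 0 ∪ 1 → 11 ε-transitions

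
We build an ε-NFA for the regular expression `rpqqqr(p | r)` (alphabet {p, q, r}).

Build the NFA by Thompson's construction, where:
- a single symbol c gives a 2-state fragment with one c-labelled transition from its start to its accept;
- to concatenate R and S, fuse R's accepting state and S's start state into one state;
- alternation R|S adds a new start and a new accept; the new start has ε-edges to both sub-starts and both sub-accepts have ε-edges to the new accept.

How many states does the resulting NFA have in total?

12

Building bottom-up:
Each of the 8 symbol leaves contributes a 2-state fragment.
  p | r = 6 states
  rpqqqr(p | r) = 12 states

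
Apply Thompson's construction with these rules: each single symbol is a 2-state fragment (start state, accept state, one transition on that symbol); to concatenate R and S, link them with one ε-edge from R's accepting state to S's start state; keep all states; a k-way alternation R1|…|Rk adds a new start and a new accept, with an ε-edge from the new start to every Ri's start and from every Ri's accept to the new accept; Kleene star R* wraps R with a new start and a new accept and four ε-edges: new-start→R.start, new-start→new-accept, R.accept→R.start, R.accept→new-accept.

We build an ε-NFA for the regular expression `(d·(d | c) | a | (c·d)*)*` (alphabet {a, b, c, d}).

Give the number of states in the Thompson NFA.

Per subexpression:
Each of the 6 symbol leaves contributes a 2-state fragment.
  d | c = 6 states
  d·(d | c) = 8 states
  c·d = 4 states
  (c·d)* = 6 states
  d·(d | c) | a | (c·d)* = 18 states
  (d·(d | c) | a | (c·d)*)* = 20 states

20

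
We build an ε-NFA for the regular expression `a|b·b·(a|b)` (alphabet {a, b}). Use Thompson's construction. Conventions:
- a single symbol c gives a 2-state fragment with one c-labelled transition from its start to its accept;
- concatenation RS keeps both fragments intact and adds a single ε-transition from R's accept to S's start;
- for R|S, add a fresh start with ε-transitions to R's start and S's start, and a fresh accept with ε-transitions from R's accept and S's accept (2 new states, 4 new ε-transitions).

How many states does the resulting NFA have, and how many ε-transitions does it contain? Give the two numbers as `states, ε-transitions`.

14, 10

Bottom-up over the parse tree:
Each of the 5 symbol leaves contributes 2 states and 0 ε-transitions.
  a|b — 6 states, 4 ε-transitions
  b·b·(a|b) — 10 states, 6 ε-transitions
  a|b·b·(a|b) — 14 states, 10 ε-transitions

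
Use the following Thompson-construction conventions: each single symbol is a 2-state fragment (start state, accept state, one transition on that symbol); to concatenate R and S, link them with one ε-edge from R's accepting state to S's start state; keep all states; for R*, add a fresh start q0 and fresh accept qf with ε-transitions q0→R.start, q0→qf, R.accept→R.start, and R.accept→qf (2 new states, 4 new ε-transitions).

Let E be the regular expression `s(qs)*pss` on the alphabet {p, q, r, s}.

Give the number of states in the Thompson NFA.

Per subexpression:
Each of the 6 symbol leaves contributes a 2-state fragment.
  qs : 4 states
  (qs)* : 6 states
  s(qs)*pss : 14 states

14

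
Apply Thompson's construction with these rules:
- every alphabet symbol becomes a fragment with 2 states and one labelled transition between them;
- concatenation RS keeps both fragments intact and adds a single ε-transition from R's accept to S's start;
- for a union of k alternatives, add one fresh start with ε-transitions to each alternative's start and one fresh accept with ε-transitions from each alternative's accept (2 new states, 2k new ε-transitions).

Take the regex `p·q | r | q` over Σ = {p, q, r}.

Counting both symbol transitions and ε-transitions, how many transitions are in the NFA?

Recursing over subexpressions:
Each of the 4 symbol leaves contributes 1 transition (1 symbol, 0 ε).
  p·q : 3 transitions (2 symbol, 1 ε)
  p·q | r | q : 11 transitions (4 symbol, 7 ε)

11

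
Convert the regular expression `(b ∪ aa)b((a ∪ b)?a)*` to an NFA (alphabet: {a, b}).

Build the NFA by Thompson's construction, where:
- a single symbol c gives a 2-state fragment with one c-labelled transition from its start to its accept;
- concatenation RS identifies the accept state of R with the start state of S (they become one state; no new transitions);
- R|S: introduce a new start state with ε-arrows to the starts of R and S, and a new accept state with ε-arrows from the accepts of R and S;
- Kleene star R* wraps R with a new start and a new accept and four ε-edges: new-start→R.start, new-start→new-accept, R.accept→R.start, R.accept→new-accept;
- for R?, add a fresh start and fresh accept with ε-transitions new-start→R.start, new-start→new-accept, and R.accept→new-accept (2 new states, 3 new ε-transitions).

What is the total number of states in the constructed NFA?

Bottom-up over the parse tree:
Each of the 7 symbol leaves contributes a 2-state fragment.
  aa — 3 states
  b ∪ aa — 7 states
  a ∪ b — 6 states
  (a ∪ b)? — 8 states
  (a ∪ b)?a — 9 states
  ((a ∪ b)?a)* — 11 states
  (b ∪ aa)b((a ∪ b)?a)* — 18 states

18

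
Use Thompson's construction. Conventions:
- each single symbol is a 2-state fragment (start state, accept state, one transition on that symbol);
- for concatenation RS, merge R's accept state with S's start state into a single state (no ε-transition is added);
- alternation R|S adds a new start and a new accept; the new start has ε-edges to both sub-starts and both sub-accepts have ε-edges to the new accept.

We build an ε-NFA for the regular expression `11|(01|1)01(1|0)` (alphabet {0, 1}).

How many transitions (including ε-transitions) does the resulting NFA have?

Per subexpression:
Each of the 9 symbol leaves contributes 1 transition (1 symbol, 0 ε).
  11 — 2 transitions (2 symbol, 0 ε)
  01 — 2 transitions (2 symbol, 0 ε)
  01|1 — 7 transitions (3 symbol, 4 ε)
  1|0 — 6 transitions (2 symbol, 4 ε)
  (01|1)01(1|0) — 15 transitions (7 symbol, 8 ε)
  11|(01|1)01(1|0) — 21 transitions (9 symbol, 12 ε)

21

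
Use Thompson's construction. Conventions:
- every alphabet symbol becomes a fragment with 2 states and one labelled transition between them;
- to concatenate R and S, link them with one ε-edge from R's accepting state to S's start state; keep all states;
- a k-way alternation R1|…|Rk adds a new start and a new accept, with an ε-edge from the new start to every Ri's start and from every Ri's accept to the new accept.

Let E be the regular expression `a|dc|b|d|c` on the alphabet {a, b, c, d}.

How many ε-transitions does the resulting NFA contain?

11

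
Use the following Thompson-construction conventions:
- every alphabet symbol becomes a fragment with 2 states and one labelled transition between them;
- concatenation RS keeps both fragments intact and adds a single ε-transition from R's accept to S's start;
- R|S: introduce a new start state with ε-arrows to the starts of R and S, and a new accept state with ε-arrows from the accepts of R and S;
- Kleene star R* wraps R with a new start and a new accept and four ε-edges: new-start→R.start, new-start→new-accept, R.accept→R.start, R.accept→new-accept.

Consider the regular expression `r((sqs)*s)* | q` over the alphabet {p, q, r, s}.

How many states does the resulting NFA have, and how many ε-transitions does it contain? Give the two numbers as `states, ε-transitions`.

18, 16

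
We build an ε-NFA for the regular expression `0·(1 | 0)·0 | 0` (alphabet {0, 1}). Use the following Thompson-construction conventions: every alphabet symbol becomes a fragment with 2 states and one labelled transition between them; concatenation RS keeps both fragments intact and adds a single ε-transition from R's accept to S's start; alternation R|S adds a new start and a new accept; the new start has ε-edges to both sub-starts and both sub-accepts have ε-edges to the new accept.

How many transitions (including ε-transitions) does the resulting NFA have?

By structural recursion:
Each of the 5 symbol leaves contributes 1 transition (1 symbol, 0 ε).
  1 | 0 — 6 transitions (2 symbol, 4 ε)
  0·(1 | 0)·0 — 10 transitions (4 symbol, 6 ε)
  0·(1 | 0)·0 | 0 — 15 transitions (5 symbol, 10 ε)

15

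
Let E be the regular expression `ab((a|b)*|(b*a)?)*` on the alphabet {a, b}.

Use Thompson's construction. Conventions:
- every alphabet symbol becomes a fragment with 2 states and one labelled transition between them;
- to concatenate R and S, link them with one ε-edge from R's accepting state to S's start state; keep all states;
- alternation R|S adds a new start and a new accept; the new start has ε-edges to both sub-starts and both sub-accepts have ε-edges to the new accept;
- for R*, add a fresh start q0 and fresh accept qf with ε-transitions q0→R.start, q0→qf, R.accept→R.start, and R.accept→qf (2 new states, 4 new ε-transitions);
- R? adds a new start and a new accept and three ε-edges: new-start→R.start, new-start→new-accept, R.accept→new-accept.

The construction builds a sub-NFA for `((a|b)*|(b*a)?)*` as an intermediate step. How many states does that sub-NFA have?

Fragment for `((a|b)*|(b*a)?)*`:
Each of the 4 symbol leaves contributes a 2-state fragment.
  a|b : 6 states
  (a|b)* : 8 states
  b* : 4 states
  b*a : 6 states
  (b*a)? : 8 states
  (a|b)*|(b*a)? : 18 states
  ((a|b)*|(b*a)?)* : 20 states

20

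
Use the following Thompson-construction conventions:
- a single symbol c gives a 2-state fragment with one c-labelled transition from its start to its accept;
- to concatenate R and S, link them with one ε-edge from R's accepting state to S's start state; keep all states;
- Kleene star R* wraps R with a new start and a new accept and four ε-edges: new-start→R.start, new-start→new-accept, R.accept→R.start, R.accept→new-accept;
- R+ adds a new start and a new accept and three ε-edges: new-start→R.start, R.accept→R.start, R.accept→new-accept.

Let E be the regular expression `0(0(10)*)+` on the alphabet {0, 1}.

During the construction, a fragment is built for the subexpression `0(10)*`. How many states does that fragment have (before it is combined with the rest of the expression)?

Fragment for `0(10)*`:
Each of the 3 symbol leaves contributes a 2-state fragment.
  10 = 4 states
  (10)* = 6 states
  0(10)* = 8 states

8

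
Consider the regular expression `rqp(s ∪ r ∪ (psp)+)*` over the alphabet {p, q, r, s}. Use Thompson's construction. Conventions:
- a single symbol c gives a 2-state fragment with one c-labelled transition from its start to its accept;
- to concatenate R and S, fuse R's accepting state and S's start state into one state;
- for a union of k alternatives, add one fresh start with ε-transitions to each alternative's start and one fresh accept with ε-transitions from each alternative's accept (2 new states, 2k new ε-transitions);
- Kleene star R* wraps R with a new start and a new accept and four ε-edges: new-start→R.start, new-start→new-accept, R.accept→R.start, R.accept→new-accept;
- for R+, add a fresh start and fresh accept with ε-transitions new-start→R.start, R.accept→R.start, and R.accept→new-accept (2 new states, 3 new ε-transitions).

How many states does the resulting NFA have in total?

Building bottom-up:
Each of the 8 symbol leaves contributes a 2-state fragment.
  psp = 4 states
  (psp)+ = 6 states
  s ∪ r ∪ (psp)+ = 12 states
  (s ∪ r ∪ (psp)+)* = 14 states
  rqp(s ∪ r ∪ (psp)+)* = 17 states

17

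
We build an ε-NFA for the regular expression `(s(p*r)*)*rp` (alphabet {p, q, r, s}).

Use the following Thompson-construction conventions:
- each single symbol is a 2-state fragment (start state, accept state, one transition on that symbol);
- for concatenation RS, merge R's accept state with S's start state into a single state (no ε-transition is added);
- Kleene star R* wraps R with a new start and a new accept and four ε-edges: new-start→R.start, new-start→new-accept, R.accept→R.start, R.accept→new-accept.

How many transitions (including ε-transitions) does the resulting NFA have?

17

By structural recursion:
Each of the 5 symbol leaves contributes 1 transition (1 symbol, 0 ε).
  p* = 5 transitions (1 symbol, 4 ε)
  p*r = 6 transitions (2 symbol, 4 ε)
  (p*r)* = 10 transitions (2 symbol, 8 ε)
  s(p*r)* = 11 transitions (3 symbol, 8 ε)
  (s(p*r)*)* = 15 transitions (3 symbol, 12 ε)
  (s(p*r)*)*rp = 17 transitions (5 symbol, 12 ε)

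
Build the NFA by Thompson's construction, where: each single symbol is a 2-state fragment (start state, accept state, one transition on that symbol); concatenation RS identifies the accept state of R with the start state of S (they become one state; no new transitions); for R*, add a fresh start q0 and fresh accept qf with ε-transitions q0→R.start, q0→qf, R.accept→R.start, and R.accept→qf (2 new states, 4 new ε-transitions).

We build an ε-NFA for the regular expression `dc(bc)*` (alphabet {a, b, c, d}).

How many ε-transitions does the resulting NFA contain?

4

By structural recursion:
Each of the 4 symbol leaves contributes 0 ε-transitions.
  bc — 0 ε-transitions
  (bc)* — 4 ε-transitions
  dc(bc)* — 4 ε-transitions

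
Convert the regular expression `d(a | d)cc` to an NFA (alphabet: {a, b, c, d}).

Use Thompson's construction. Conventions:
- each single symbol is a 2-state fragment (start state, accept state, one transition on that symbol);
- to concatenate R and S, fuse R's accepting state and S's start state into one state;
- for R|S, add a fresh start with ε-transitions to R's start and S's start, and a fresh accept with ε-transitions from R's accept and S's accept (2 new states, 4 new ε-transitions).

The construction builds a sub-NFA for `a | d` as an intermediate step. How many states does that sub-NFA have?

6

Fragment for `a | d`:
Each of the 2 symbol leaves contributes a 2-state fragment.
  a | d — 6 states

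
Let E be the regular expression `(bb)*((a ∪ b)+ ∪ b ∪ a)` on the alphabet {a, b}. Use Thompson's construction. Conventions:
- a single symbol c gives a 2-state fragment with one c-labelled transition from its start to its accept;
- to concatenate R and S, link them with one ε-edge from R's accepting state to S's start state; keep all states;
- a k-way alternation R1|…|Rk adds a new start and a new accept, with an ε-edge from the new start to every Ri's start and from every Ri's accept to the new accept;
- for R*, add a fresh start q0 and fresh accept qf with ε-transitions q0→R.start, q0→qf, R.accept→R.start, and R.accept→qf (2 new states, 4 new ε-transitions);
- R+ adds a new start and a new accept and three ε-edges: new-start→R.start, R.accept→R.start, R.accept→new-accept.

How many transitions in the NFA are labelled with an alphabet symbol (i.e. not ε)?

Per subexpression:
Each of the 6 symbol leaves contributes exactly 1 symbol transition.
  bb = 2 symbol transitions
  (bb)* = 2 symbol transitions
  a ∪ b = 2 symbol transitions
  (a ∪ b)+ = 2 symbol transitions
  (a ∪ b)+ ∪ b ∪ a = 4 symbol transitions
  (bb)*((a ∪ b)+ ∪ b ∪ a) = 6 symbol transitions

6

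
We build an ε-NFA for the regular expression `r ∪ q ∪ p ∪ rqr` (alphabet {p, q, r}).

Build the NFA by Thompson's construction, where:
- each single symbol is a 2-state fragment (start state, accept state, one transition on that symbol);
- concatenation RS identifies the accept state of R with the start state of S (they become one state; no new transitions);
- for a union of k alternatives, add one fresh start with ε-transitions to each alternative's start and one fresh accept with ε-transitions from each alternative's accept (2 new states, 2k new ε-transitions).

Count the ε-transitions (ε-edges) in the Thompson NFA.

8

Bottom-up over the parse tree:
Each of the 6 symbol leaves contributes 0 ε-transitions.
  rqr — 0 ε-transitions
  r ∪ q ∪ p ∪ rqr — 8 ε-transitions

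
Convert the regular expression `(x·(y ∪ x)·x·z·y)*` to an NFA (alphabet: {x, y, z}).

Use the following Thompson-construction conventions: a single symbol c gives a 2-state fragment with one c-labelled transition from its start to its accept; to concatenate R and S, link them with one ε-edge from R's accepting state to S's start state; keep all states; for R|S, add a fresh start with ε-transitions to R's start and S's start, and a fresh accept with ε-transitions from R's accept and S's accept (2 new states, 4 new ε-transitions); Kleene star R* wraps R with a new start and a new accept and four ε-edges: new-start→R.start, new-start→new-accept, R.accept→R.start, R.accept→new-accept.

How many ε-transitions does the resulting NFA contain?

Building bottom-up:
Each of the 6 symbol leaves contributes 0 ε-transitions.
  y ∪ x → 4 ε-transitions
  x·(y ∪ x)·x·z·y → 8 ε-transitions
  (x·(y ∪ x)·x·z·y)* → 12 ε-transitions

12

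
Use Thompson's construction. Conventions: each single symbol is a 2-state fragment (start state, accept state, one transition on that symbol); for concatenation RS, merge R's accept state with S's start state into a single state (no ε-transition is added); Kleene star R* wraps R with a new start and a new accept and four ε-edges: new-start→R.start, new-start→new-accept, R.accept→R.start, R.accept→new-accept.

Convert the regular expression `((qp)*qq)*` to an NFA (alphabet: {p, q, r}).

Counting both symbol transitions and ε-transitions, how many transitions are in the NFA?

Recursing over subexpressions:
Each of the 4 symbol leaves contributes 1 transition (1 symbol, 0 ε).
  qp — 2 transitions (2 symbol, 0 ε)
  (qp)* — 6 transitions (2 symbol, 4 ε)
  (qp)*qq — 8 transitions (4 symbol, 4 ε)
  ((qp)*qq)* — 12 transitions (4 symbol, 8 ε)

12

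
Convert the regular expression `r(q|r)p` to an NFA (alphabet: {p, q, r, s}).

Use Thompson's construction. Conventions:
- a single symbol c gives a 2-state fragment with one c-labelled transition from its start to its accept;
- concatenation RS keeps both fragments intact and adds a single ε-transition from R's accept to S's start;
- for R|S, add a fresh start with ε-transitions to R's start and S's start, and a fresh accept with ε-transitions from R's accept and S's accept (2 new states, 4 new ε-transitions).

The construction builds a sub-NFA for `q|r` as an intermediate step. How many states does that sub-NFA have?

6

Fragment for `q|r`:
Each of the 2 symbol leaves contributes a 2-state fragment.
  q|r → 6 states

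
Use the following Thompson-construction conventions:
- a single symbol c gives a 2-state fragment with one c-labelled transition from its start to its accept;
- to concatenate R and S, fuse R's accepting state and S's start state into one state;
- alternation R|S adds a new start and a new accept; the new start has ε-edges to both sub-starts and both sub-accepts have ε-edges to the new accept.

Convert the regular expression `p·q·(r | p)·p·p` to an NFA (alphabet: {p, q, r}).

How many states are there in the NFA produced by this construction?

10

Building bottom-up:
Each of the 6 symbol leaves contributes a 2-state fragment.
  r | p — 6 states
  p·q·(r | p)·p·p — 10 states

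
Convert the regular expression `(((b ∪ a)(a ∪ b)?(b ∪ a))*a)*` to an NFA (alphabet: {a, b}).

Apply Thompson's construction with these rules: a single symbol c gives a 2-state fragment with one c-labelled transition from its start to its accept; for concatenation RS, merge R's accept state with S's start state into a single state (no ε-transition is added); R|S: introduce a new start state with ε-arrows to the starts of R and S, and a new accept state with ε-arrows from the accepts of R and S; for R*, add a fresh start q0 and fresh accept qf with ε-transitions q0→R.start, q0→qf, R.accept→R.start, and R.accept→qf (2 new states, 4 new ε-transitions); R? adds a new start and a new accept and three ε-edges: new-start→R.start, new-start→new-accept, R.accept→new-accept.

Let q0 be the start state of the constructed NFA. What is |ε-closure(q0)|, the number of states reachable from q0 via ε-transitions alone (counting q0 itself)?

7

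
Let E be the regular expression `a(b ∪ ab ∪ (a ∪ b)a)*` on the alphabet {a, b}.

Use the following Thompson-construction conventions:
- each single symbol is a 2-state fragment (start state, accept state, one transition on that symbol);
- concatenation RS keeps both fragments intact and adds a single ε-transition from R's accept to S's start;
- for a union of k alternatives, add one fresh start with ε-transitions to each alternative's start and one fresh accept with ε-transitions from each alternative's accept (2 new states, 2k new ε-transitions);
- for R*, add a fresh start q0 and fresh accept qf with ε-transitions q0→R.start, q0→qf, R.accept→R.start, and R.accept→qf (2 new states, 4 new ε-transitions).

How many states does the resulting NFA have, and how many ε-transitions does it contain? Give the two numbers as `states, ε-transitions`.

20, 17

Recursing over subexpressions:
Each of the 7 symbol leaves contributes 2 states and 0 ε-transitions.
  ab = 4 states, 1 ε-transition
  a ∪ b = 6 states, 4 ε-transitions
  (a ∪ b)a = 8 states, 5 ε-transitions
  b ∪ ab ∪ (a ∪ b)a = 16 states, 12 ε-transitions
  (b ∪ ab ∪ (a ∪ b)a)* = 18 states, 16 ε-transitions
  a(b ∪ ab ∪ (a ∪ b)a)* = 20 states, 17 ε-transitions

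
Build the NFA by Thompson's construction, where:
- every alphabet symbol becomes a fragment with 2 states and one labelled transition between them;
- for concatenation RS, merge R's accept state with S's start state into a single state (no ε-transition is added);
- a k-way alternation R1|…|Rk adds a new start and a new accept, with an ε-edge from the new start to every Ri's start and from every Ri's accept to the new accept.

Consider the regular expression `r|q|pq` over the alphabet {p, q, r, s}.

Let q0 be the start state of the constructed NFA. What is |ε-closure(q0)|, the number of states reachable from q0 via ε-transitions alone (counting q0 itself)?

4

Let C(F) = |ε-closure(F.start)| within fragment F, and note whether F accepts ε. Symbol fragments have C = 1 and do not accept ε. Then:
  pq : |ε-closure| equals the left operand's closure size = 1 (its accept is not ε-reachable, so the closure stops there)
  r|q|pq : new start ε-reaches every alternative's start; none of them accept ε, so the new accept is not reached: |ε-closure| = 1 + 1 + 1 + 1 = 4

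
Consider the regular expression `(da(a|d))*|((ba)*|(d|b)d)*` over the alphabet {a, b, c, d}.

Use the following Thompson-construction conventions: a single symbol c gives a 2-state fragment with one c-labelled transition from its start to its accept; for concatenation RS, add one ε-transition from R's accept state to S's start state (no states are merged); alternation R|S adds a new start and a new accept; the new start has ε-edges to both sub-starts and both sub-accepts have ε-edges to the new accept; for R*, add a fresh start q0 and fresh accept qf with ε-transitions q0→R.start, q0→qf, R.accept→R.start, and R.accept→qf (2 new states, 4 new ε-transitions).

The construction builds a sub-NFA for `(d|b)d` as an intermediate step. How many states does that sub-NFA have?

8

Fragment for `(d|b)d`:
Each of the 3 symbol leaves contributes a 2-state fragment.
  d|b → 6 states
  (d|b)d → 8 states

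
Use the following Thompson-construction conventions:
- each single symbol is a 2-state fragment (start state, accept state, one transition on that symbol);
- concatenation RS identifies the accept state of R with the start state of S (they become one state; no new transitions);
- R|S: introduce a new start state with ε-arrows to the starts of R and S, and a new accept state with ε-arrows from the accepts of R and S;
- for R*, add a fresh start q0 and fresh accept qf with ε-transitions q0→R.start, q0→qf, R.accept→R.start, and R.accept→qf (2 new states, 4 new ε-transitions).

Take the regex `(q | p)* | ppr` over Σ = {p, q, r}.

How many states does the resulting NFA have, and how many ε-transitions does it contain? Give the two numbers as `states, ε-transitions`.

14, 12

Per subexpression:
Each of the 5 symbol leaves contributes 2 states and 0 ε-transitions.
  q | p → 6 states, 4 ε-transitions
  (q | p)* → 8 states, 8 ε-transitions
  ppr → 4 states, 0 ε-transitions
  (q | p)* | ppr → 14 states, 12 ε-transitions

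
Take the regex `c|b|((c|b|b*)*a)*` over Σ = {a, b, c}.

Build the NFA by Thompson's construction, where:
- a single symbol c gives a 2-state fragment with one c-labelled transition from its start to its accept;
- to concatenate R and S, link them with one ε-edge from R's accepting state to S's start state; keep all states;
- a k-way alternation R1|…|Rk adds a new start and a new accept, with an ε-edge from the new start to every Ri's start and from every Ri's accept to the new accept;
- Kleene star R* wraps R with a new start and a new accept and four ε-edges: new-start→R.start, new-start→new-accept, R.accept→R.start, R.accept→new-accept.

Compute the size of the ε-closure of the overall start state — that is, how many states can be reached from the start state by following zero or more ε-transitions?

16

Work bottom-up. For each fragment F, track |ε-closure(F.start)| and whether F's accept lies in that closure (i.e. whether F accepts ε). A single-symbol fragment has closure size 1 and does not accept ε.
  b* : the star's fresh start ε-reaches both the body's start and the fresh accept: |closure| = 2 + 1 = 3
  c|b|b* : |closure| = 1 (new start) + (1 + 1 + 3) + 1 (new accept, since some branch ε-reaches its own accept) = 7
  (c|b|b*)* : the star's fresh start ε-reaches both the body's start and the fresh accept: |closure| = 2 + 7 = 9
  (c|b|b*)*a : |closure| = 9 + 1 = 10 (closure spills across the concat boundary because the left factor accepts ε)
  ((c|b|b*)*a)* : new start has ε-edges to the inner start and to the new accept, so |closure| = 2 + 10 = 12
  c|b|((c|b|b*)*a)* : |closure| = 1 (new start) + (1 + 1 + 12) + 1 (new accept, since some branch ε-reaches its own accept) = 16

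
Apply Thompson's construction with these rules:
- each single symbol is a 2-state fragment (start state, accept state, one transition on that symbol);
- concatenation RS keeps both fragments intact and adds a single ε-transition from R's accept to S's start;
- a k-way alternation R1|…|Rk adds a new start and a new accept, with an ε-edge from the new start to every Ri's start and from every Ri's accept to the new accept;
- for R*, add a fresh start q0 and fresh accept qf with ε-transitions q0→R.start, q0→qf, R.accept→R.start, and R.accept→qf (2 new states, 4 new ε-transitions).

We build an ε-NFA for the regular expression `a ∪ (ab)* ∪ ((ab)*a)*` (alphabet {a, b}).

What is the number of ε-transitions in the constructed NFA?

21

Bottom-up over the parse tree:
Each of the 6 symbol leaves contributes 0 ε-transitions.
  ab = 1 ε-transition
  (ab)* = 5 ε-transitions
  ab = 1 ε-transition
  (ab)* = 5 ε-transitions
  (ab)*a = 6 ε-transitions
  ((ab)*a)* = 10 ε-transitions
  a ∪ (ab)* ∪ ((ab)*a)* = 21 ε-transitions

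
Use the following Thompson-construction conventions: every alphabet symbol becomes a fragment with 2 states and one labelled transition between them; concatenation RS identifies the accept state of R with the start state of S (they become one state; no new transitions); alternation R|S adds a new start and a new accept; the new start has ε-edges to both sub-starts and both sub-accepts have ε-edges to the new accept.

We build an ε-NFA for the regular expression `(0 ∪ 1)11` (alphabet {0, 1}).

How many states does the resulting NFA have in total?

Recursing over subexpressions:
Each of the 4 symbol leaves contributes a 2-state fragment.
  0 ∪ 1 : 6 states
  (0 ∪ 1)11 : 8 states

8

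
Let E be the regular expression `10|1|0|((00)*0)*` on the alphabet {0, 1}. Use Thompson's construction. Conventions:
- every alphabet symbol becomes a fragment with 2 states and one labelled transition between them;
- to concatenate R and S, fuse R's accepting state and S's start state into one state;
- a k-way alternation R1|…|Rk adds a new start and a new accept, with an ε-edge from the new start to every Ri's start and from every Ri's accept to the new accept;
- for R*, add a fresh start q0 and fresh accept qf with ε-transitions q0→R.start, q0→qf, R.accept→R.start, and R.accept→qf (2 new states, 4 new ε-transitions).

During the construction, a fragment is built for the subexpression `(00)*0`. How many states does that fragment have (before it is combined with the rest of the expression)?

6

Fragment for `(00)*0`:
Each of the 3 symbol leaves contributes a 2-state fragment.
  00 : 3 states
  (00)* : 5 states
  (00)*0 : 6 states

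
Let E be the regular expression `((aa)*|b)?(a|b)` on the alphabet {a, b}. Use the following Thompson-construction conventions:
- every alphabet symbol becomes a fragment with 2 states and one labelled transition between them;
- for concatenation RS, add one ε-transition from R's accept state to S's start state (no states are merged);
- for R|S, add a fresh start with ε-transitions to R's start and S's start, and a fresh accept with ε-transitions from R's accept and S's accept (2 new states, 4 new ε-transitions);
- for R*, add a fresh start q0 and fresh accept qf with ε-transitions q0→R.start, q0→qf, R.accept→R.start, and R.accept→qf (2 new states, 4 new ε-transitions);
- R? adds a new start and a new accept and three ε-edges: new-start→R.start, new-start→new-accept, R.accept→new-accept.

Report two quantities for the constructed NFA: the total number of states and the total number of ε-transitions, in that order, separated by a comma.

18, 17

Recursing over subexpressions:
Each of the 5 symbol leaves contributes 2 states and 0 ε-transitions.
  aa : 4 states, 1 ε-transition
  (aa)* : 6 states, 5 ε-transitions
  (aa)*|b : 10 states, 9 ε-transitions
  ((aa)*|b)? : 12 states, 12 ε-transitions
  a|b : 6 states, 4 ε-transitions
  ((aa)*|b)?(a|b) : 18 states, 17 ε-transitions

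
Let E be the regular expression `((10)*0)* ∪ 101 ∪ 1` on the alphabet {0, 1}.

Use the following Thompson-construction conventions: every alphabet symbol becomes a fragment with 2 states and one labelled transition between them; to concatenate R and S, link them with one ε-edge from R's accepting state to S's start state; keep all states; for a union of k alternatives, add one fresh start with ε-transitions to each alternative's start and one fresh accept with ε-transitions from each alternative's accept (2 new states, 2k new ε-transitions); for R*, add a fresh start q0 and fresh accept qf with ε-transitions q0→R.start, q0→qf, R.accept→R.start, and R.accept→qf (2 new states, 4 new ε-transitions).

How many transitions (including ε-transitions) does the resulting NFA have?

25

Recursing over subexpressions:
Each of the 7 symbol leaves contributes 1 transition (1 symbol, 0 ε).
  10 — 3 transitions (2 symbol, 1 ε)
  (10)* — 7 transitions (2 symbol, 5 ε)
  (10)*0 — 9 transitions (3 symbol, 6 ε)
  ((10)*0)* — 13 transitions (3 symbol, 10 ε)
  101 — 5 transitions (3 symbol, 2 ε)
  ((10)*0)* ∪ 101 ∪ 1 — 25 transitions (7 symbol, 18 ε)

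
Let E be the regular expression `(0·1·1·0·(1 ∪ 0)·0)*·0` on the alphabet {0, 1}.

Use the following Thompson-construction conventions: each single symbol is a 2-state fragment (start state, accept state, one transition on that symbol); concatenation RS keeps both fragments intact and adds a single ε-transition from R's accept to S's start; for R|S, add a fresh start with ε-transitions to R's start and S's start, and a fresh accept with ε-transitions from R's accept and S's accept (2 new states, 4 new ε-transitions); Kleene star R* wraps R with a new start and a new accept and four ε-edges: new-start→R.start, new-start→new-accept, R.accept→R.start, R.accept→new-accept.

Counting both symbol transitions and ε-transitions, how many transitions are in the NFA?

Recursing over subexpressions:
Each of the 8 symbol leaves contributes 1 transition (1 symbol, 0 ε).
  1 ∪ 0 : 6 transitions (2 symbol, 4 ε)
  0·1·1·0·(1 ∪ 0)·0 : 16 transitions (7 symbol, 9 ε)
  (0·1·1·0·(1 ∪ 0)·0)* : 20 transitions (7 symbol, 13 ε)
  (0·1·1·0·(1 ∪ 0)·0)*·0 : 22 transitions (8 symbol, 14 ε)

22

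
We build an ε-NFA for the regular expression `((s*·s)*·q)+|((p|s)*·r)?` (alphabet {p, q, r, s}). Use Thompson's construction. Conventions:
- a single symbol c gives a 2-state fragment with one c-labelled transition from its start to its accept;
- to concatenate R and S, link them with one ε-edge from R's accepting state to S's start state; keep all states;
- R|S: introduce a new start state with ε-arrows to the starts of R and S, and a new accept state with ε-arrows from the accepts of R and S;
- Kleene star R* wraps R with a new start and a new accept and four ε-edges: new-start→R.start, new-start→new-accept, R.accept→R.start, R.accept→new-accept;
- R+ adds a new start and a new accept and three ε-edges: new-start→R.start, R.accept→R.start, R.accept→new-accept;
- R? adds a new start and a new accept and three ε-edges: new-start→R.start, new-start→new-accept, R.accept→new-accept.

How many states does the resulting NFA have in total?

Per subexpression:
Each of the 6 symbol leaves contributes a 2-state fragment.
  s* — 4 states
  s*·s — 6 states
  (s*·s)* — 8 states
  (s*·s)*·q — 10 states
  ((s*·s)*·q)+ — 12 states
  p|s — 6 states
  (p|s)* — 8 states
  (p|s)*·r — 10 states
  ((p|s)*·r)? — 12 states
  ((s*·s)*·q)+|((p|s)*·r)? — 26 states

26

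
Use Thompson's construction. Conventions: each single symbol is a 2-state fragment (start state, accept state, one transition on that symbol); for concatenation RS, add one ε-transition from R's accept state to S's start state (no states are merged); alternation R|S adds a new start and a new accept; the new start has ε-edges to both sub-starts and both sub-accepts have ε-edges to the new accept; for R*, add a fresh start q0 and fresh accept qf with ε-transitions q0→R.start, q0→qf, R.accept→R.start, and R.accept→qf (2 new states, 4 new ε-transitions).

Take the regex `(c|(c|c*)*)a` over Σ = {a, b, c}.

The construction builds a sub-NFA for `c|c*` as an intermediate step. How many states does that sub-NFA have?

Fragment for `c|c*`:
Each of the 2 symbol leaves contributes a 2-state fragment.
  c* : 4 states
  c|c* : 8 states

8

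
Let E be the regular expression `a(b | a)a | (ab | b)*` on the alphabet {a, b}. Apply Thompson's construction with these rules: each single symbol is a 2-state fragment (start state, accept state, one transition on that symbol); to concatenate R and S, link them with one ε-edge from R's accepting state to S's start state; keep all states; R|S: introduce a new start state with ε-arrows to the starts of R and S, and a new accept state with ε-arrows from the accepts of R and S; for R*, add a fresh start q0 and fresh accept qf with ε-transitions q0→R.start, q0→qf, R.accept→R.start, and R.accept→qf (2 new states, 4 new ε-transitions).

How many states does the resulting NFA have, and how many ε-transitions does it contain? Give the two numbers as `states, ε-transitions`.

Building bottom-up:
Each of the 7 symbol leaves contributes 2 states and 0 ε-transitions.
  b | a : 6 states, 4 ε-transitions
  a(b | a)a : 10 states, 6 ε-transitions
  ab : 4 states, 1 ε-transition
  ab | b : 8 states, 5 ε-transitions
  (ab | b)* : 10 states, 9 ε-transitions
  a(b | a)a | (ab | b)* : 22 states, 19 ε-transitions

22, 19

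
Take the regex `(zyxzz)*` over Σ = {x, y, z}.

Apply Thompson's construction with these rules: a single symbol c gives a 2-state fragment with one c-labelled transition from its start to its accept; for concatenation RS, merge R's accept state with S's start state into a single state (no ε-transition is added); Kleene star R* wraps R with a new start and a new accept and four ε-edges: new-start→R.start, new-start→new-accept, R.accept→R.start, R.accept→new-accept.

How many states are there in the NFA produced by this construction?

Bottom-up over the parse tree:
Each of the 5 symbol leaves contributes a 2-state fragment.
  zyxzz = 6 states
  (zyxzz)* = 8 states

8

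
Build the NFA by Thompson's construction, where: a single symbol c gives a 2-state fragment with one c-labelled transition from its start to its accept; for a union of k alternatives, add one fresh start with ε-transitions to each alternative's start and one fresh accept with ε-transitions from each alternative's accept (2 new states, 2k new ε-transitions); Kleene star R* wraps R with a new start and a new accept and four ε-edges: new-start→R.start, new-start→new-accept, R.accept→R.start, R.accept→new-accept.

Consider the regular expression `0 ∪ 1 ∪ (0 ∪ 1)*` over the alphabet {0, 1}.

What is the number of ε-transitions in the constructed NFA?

14

Per subexpression:
Each of the 4 symbol leaves contributes 0 ε-transitions.
  0 ∪ 1 → 4 ε-transitions
  (0 ∪ 1)* → 8 ε-transitions
  0 ∪ 1 ∪ (0 ∪ 1)* → 14 ε-transitions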